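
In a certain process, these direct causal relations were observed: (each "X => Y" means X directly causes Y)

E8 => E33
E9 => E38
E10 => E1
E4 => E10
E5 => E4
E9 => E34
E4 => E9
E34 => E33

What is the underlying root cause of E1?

E5

Tracing upstream from E1: E1 ← E10 ← E4 ← E5.
E5 has no stated cause, so it is the root.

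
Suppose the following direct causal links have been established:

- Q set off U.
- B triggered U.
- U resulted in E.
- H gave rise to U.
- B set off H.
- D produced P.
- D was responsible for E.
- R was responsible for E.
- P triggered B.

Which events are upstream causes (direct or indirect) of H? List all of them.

Immediate cause of H: B.
Further upstream: D, P.

B, D, P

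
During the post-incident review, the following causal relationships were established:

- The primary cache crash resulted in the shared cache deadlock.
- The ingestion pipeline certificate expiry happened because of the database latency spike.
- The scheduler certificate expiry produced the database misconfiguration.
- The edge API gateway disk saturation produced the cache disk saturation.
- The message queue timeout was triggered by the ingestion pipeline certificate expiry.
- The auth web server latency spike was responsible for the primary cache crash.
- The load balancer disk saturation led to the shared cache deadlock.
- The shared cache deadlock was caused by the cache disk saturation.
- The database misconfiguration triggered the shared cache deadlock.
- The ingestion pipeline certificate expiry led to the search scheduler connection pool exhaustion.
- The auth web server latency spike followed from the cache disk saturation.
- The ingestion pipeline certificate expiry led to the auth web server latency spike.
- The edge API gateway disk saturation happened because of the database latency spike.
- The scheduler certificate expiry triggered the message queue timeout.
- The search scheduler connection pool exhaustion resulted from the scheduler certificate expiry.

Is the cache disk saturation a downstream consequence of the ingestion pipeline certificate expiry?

The ingestion pipeline certificate expiry leads to the auth web server latency spike, the primary cache crash, the message queue timeout, the shared cache deadlock, the search scheduler connection pool exhaustion; the cache disk saturation is not among them.

No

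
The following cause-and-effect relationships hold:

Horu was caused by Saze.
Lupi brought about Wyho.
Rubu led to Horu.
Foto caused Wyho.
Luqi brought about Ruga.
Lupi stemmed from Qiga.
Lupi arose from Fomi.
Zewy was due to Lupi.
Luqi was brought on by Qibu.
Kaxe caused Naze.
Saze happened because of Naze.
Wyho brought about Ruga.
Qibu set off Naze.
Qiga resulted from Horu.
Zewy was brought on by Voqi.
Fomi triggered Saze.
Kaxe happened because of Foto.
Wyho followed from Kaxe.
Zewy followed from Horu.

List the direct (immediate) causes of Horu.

Rubu, Saze

Upstream contributors include Qibu, Foto, Fomi, Kaxe, Naze, but only Rubu, Saze feed directly into Horu.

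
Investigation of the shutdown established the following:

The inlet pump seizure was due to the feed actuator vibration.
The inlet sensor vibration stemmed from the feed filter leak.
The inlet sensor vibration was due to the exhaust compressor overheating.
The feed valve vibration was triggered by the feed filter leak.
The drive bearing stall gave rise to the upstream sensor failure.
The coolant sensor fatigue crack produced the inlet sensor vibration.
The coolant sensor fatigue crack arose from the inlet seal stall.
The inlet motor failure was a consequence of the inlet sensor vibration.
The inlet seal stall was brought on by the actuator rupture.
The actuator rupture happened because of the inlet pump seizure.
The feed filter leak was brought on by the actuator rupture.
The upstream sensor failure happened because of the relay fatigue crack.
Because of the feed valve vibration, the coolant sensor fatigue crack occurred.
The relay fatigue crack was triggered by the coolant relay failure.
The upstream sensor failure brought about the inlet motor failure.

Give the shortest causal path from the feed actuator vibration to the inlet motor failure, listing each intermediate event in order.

the feed actuator vibration → the inlet pump seizure
the inlet pump seizure → the actuator rupture
the actuator rupture → the feed filter leak
the feed filter leak → the inlet sensor vibration
the inlet sensor vibration → the inlet motor failure
Length: 5 steps.

the feed actuator vibration → the inlet pump seizure → the actuator rupture → the feed filter leak → the inlet sensor vibration → the inlet motor failure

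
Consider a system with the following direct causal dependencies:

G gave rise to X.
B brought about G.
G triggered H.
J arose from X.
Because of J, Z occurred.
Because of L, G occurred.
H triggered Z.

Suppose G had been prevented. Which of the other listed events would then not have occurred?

H, J, X, Z

Downstream of G: H, X, J, Z.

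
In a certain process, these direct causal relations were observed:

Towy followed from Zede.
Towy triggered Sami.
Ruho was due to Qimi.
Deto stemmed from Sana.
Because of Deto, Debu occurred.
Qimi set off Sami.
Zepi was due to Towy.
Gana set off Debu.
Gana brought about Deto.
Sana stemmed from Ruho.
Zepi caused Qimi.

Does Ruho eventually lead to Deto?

Yes

There is a causal chain: Ruho → Sana → Deto.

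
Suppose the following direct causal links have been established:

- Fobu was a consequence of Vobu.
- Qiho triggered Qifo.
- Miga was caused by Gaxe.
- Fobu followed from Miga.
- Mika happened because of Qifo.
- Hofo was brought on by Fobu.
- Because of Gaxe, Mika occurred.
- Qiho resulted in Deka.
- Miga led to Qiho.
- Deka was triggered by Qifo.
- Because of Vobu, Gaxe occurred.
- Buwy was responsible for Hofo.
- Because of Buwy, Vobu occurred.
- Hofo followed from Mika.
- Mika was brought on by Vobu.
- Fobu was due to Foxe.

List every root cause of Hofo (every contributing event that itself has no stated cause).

Tracing upstream from Hofo: Hofo ← Buwy.
A separate upstream branch: Hofo ← Fobu ← Foxe.
Each of those chain origins has no stated cause.

Buwy, Foxe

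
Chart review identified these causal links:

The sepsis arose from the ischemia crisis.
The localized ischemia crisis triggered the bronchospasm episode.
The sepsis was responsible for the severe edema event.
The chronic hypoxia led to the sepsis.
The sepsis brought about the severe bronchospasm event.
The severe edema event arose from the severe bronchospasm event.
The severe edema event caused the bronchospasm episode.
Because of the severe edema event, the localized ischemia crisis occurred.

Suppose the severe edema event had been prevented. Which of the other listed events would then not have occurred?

Downstream of the severe edema event: the localized ischemia crisis, the bronchospasm episode.

the bronchospasm episode, the localized ischemia crisis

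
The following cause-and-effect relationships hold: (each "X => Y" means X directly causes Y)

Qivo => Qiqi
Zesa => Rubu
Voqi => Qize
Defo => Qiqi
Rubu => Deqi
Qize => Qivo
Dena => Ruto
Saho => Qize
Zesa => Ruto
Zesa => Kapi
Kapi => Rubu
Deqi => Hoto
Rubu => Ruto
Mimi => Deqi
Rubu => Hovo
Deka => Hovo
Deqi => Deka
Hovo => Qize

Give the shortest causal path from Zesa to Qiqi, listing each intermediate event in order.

Zesa → Rubu
Rubu → Hovo
Hovo → Qize
Qize → Qivo
Qivo → Qiqi
Length: 5 steps.

Zesa → Rubu → Hovo → Qize → Qivo → Qiqi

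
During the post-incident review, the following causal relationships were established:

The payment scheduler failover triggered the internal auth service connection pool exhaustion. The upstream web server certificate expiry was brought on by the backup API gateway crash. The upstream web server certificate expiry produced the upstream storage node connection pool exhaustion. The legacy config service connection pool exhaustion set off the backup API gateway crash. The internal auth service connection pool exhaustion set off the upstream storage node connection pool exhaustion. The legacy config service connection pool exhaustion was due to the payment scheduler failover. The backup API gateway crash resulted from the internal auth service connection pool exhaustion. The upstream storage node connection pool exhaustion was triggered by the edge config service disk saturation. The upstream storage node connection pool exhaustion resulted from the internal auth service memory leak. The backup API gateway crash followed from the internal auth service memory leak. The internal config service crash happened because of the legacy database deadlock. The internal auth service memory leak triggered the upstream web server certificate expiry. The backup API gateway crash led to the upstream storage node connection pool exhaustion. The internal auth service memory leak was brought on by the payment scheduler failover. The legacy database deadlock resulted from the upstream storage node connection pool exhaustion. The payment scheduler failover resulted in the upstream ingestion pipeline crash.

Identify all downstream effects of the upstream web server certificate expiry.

the internal config service crash, the legacy database deadlock, the upstream storage node connection pool exhaustion

Direct effects: the upstream storage node connection pool exhaustion.
2 steps out: the legacy database deadlock.
3 steps out: the internal config service crash.
Not reachable from it: the payment scheduler failover, the edge config service disk saturation, the internal auth service memory leak, the legacy config service connection pool exhaustion, the upstream ingestion pipeline crash, the internal auth service connection pool exhaustion, the backup API gateway crash.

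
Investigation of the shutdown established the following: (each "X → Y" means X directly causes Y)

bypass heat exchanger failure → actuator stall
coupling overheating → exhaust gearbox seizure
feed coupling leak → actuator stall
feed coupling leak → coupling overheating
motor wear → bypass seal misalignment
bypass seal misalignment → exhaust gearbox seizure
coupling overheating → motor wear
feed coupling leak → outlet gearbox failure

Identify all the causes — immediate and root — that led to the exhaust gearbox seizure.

the bypass seal misalignment, the coupling overheating, the feed coupling leak, the motor wear

Immediate causes of the exhaust gearbox seizure: the coupling overheating, the bypass seal misalignment.
Further upstream: the feed coupling leak, the motor wear.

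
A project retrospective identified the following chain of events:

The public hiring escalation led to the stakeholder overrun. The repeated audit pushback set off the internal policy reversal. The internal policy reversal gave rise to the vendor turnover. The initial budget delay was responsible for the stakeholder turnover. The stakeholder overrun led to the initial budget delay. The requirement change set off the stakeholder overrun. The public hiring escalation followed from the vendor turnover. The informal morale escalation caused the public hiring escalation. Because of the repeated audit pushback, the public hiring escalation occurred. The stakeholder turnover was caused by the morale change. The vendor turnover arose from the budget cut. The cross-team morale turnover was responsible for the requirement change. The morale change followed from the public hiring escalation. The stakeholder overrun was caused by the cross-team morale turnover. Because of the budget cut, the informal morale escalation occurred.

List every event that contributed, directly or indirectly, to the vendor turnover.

Immediate causes of the vendor turnover: the budget cut, the internal policy reversal.
Further upstream: the repeated audit pushback.

the budget cut, the internal policy reversal, the repeated audit pushback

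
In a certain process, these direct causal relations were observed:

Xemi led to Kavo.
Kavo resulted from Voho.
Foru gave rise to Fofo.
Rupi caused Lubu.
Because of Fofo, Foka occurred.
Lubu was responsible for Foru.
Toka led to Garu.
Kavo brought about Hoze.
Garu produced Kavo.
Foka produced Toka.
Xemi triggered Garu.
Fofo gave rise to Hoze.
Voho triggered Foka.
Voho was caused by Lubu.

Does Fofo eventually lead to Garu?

There is a causal chain: Fofo → Foka → Toka → Garu.

Yes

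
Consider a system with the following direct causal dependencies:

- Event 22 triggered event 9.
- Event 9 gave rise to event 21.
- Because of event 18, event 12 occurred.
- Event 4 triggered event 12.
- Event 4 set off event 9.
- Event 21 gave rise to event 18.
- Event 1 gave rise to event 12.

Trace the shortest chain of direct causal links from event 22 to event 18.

event 22 → event 9
event 9 → event 21
event 21 → event 18
Length: 3 steps.

event 22 → event 9 → event 21 → event 18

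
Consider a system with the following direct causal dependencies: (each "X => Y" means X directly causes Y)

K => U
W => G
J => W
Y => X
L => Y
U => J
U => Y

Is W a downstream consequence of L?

No

L leads to Y, X; W is not among them.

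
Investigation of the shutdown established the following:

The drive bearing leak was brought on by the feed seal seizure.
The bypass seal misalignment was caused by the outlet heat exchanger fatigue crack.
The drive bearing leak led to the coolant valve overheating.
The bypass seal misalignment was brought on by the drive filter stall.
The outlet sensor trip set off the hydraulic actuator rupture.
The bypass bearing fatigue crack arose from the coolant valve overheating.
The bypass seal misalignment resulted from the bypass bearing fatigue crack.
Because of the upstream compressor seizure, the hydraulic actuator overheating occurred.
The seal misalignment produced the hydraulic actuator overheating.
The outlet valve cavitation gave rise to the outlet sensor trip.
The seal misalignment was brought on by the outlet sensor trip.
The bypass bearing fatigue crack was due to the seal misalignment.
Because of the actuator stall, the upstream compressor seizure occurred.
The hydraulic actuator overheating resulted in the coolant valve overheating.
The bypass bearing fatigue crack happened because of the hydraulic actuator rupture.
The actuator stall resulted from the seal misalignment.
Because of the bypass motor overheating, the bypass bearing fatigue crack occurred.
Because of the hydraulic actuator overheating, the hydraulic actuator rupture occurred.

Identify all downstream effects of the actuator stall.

the bypass bearing fatigue crack, the bypass seal misalignment, the coolant valve overheating, the hydraulic actuator overheating, the hydraulic actuator rupture, the upstream compressor seizure

Direct effects: the upstream compressor seizure.
2 steps out: the hydraulic actuator overheating.
3 steps out: the hydraulic actuator rupture, the coolant valve overheating.
4 steps out: the bypass bearing fatigue crack.
5 steps out: the bypass seal misalignment.
Not reachable from it: the outlet valve cavitation, the feed seal seizure, the outlet sensor trip, the seal misalignment, the bypass motor overheating, the drive bearing leak, the outlet heat exchanger fatigue crack, the drive filter stall.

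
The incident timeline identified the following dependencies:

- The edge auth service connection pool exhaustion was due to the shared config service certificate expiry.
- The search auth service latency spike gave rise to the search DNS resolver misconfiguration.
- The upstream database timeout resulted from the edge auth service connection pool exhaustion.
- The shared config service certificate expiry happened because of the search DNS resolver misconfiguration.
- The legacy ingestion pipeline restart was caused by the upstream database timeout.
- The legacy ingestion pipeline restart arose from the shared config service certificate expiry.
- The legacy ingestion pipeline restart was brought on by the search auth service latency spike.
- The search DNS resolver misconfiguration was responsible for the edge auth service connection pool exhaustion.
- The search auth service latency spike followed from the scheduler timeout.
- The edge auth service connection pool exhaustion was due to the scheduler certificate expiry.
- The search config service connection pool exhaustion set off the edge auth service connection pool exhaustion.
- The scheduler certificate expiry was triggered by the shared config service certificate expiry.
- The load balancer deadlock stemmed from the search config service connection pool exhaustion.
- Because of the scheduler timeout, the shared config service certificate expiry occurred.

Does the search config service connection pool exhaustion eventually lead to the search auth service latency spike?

The search config service connection pool exhaustion leads to the load balancer deadlock, the edge auth service connection pool exhaustion, the upstream database timeout, the legacy ingestion pipeline restart; the search auth service latency spike is not among them.

No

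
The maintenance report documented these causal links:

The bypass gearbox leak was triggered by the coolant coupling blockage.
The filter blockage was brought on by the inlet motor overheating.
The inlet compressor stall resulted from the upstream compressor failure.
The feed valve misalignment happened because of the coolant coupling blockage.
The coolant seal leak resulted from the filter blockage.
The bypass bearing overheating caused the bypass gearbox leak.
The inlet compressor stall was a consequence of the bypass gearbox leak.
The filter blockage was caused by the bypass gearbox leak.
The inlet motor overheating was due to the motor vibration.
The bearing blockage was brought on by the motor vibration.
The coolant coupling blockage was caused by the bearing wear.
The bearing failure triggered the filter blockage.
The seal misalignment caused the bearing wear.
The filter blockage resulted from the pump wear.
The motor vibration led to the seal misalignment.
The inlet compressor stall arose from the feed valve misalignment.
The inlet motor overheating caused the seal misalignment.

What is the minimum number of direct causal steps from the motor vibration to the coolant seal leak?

Shortest chain: the motor vibration → the inlet motor overheating → the filter blockage → the coolant seal leak.

3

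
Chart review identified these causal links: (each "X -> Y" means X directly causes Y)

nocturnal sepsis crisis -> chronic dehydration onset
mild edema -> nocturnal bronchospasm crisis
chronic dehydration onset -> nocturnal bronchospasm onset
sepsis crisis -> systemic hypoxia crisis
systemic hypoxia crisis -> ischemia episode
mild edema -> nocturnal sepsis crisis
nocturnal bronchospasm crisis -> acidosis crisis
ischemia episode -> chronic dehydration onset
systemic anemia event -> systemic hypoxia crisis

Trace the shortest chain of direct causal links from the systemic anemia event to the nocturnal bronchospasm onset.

the systemic anemia event → the systemic hypoxia crisis
the systemic hypoxia crisis → the ischemia episode
the ischemia episode → the chronic dehydration onset
the chronic dehydration onset → the nocturnal bronchospasm onset
Length: 4 steps.

the systemic anemia event → the systemic hypoxia crisis → the ischemia episode → the chronic dehydration onset → the nocturnal bronchospasm onset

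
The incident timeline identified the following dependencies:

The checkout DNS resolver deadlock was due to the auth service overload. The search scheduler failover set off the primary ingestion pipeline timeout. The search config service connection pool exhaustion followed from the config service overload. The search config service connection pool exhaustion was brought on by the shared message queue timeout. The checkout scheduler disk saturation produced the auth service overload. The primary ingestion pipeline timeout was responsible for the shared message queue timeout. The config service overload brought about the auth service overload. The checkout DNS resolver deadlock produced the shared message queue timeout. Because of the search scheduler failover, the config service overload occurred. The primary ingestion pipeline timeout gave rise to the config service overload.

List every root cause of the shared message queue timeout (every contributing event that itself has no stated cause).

Tracing upstream from the shared message queue timeout: the shared message queue timeout ← the primary ingestion pipeline timeout ← the search scheduler failover.
A separate upstream branch: the shared message queue timeout ← the checkout DNS resolver deadlock ← the auth service overload ← the checkout scheduler disk saturation.
Each of those chain origins has no stated cause.

the checkout scheduler disk saturation, the search scheduler failover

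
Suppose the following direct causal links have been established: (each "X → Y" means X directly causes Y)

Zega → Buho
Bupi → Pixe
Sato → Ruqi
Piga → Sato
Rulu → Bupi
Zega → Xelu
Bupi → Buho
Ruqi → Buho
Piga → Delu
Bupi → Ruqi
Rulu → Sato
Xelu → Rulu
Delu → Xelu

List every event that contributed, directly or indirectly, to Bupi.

Immediate cause of Bupi: Rulu.
Further upstream: Zega, Piga, Delu, Xelu.

Delu, Piga, Rulu, Xelu, Zega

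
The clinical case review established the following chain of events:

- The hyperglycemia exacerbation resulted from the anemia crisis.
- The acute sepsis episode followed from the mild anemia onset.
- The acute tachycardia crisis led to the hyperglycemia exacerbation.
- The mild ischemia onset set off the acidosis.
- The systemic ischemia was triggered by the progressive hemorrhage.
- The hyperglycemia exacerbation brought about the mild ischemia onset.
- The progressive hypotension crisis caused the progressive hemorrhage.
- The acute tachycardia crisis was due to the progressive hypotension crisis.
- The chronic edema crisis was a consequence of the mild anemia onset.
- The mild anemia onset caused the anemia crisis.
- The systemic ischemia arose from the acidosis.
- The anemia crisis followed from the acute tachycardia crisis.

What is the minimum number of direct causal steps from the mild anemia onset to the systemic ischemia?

5

Shortest chain: the mild anemia onset → the anemia crisis → the hyperglycemia exacerbation → the mild ischemia onset → the acidosis → the systemic ischemia.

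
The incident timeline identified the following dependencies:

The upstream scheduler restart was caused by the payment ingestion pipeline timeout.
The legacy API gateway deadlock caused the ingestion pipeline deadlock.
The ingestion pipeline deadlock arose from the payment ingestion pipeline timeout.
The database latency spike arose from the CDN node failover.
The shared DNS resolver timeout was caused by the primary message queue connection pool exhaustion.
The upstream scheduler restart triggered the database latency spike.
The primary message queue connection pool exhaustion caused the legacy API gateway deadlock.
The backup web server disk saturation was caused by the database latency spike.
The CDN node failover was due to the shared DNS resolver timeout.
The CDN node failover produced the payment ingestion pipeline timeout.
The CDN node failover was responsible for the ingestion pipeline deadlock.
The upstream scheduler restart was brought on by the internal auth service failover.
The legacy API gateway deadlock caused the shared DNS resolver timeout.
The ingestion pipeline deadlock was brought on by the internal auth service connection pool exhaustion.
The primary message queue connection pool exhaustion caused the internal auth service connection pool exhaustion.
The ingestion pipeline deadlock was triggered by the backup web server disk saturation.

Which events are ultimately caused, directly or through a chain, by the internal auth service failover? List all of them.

Direct effects: the upstream scheduler restart.
2 steps out: the database latency spike.
3 steps out: the backup web server disk saturation.
4 steps out: the ingestion pipeline deadlock.
Not reachable from it: the primary message queue connection pool exhaustion, the legacy API gateway deadlock, the internal auth service connection pool exhaustion, the shared DNS resolver timeout, the CDN node failover, the payment ingestion pipeline timeout.

the backup web server disk saturation, the database latency spike, the ingestion pipeline deadlock, the upstream scheduler restart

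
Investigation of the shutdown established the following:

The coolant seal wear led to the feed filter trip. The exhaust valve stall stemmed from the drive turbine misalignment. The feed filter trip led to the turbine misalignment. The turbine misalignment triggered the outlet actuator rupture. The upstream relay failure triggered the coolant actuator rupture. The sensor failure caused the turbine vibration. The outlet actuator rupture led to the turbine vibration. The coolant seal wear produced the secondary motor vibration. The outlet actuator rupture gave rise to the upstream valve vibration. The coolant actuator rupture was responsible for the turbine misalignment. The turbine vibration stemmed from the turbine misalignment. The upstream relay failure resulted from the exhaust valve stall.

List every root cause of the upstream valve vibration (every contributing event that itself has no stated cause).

the coolant seal wear, the drive turbine misalignment

Tracing upstream from the upstream valve vibration: the upstream valve vibration ← the outlet actuator rupture ← the turbine misalignment ← the feed filter trip ← the coolant seal wear.
A separate upstream branch: the upstream valve vibration ← the outlet actuator rupture ← the turbine misalignment ← the coolant actuator rupture ← the upstream relay failure ← the exhaust valve stall ← the drive turbine misalignment.
Each of those chain origins has no stated cause.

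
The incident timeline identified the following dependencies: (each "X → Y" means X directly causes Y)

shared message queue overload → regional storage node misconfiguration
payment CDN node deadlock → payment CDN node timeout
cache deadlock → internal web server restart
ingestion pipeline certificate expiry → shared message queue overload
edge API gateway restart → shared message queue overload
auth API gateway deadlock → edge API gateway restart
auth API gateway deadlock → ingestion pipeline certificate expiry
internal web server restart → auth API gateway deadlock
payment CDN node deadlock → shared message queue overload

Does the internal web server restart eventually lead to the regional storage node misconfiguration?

Yes

There is a causal chain: the internal web server restart → the auth API gateway deadlock → the edge API gateway restart → the shared message queue overload → the regional storage node misconfiguration.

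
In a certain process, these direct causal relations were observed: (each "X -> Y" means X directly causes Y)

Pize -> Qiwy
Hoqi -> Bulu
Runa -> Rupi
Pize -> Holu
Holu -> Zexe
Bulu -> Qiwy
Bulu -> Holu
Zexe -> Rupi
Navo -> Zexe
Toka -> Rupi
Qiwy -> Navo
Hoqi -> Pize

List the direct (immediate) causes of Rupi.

Upstream contributors include Hoqi, Pize, Bulu, Holu, Qiwy, Navo, but only Runa, Toka, Zexe feed directly into Rupi.

Runa, Toka, Zexe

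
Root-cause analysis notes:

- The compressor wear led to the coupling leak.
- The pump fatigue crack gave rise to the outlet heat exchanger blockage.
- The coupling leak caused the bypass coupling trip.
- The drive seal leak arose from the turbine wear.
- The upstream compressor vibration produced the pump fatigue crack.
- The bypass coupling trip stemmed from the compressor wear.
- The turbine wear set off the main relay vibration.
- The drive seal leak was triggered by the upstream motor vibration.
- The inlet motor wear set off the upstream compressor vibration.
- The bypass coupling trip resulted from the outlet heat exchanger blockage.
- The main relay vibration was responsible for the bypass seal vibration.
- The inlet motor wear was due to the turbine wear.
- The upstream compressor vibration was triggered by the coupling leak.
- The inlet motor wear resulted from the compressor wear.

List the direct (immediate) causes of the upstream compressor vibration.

Upstream contributors include the turbine wear, the compressor wear, but only the coupling leak, the inlet motor wear feed directly into the upstream compressor vibration.

the coupling leak, the inlet motor wear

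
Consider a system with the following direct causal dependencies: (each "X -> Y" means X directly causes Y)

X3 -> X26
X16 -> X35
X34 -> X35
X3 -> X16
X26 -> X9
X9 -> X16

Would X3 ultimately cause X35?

Yes

There is a causal chain: X3 → X16 → X35.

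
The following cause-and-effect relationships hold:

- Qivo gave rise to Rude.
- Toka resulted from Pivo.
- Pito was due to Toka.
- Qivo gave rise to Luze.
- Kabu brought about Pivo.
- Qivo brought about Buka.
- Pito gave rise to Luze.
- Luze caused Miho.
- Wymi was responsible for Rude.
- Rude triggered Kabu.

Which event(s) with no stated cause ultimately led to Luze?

Tracing upstream from Luze: Luze ← Qivo.
A separate upstream branch: Luze ← Pito ← Toka ← Pivo ← Kabu ← Rude ← Wymi.
Each of those chain origins has no stated cause.

Qivo, Wymi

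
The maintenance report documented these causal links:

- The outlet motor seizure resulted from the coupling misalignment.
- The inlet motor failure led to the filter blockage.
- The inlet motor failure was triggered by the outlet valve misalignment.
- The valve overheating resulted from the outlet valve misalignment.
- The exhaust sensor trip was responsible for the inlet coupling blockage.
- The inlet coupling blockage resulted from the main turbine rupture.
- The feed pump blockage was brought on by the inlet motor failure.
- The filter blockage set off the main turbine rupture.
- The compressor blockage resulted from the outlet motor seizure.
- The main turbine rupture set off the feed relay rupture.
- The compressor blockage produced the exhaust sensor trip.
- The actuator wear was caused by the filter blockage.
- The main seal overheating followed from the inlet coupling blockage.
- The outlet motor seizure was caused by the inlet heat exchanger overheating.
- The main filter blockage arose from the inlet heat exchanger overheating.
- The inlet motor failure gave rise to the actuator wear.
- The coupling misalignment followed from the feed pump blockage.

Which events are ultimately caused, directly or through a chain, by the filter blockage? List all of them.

Direct effects: the actuator wear, the main turbine rupture.
2 steps out: the feed relay rupture, the inlet coupling blockage.
3 steps out: the main seal overheating.
Not reachable from it: the outlet valve misalignment, the inlet motor failure, the feed pump blockage, the inlet heat exchanger overheating, the coupling misalignment, the outlet motor seizure, the main filter blockage, the compressor blockage, the valve overheating, the exhaust sensor trip.

the actuator wear, the feed relay rupture, the inlet coupling blockage, the main seal overheating, the main turbine rupture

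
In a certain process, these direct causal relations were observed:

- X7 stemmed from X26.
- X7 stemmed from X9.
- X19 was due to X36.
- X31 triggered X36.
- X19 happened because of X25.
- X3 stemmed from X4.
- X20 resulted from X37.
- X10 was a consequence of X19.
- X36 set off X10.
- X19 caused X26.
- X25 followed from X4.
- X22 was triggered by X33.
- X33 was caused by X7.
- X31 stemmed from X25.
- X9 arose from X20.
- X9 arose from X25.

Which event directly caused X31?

X25

Upstream contributors include X4, but only X25 feeds directly into X31.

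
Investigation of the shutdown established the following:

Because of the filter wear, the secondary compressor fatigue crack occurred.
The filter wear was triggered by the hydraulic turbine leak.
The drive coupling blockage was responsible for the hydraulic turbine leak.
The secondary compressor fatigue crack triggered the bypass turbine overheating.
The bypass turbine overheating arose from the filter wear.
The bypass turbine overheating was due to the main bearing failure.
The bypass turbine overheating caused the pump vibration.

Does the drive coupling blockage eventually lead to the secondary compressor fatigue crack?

There is a causal chain: the drive coupling blockage → the hydraulic turbine leak → the filter wear → the secondary compressor fatigue crack.

Yes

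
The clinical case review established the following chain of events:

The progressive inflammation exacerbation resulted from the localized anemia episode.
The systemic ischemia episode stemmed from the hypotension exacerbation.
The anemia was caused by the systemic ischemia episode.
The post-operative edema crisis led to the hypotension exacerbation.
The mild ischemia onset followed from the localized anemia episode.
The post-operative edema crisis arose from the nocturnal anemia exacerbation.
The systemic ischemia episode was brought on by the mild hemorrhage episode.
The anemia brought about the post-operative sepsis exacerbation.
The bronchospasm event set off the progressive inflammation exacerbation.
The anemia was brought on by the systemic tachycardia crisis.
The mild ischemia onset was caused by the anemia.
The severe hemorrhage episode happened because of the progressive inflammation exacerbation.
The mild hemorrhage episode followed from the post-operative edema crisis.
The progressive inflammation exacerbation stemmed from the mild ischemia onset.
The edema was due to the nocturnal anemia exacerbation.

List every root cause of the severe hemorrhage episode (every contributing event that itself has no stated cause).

the bronchospasm event, the localized anemia episode, the nocturnal anemia exacerbation, the systemic tachycardia crisis

Tracing upstream from the severe hemorrhage episode: the severe hemorrhage episode ← the progressive inflammation exacerbation ← the mild ischemia onset ← the anemia ← the systemic ischemia episode ← the hypotension exacerbation ← the post-operative edema crisis ← the nocturnal anemia exacerbation.
A separate upstream branch: the severe hemorrhage episode ← the progressive inflammation exacerbation ← the localized anemia episode.
A separate upstream branch: the severe hemorrhage episode ← the progressive inflammation exacerbation ← the bronchospasm event.
A separate upstream branch: the severe hemorrhage episode ← the progressive inflammation exacerbation ← the mild ischemia onset ← the anemia ← the systemic tachycardia crisis.
Each of those chain origins has no stated cause.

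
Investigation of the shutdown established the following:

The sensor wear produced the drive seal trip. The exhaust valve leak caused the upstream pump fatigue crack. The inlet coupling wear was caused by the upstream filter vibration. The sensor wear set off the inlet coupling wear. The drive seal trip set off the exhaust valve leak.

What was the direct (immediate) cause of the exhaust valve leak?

Upstream contributors include the sensor wear, but only the drive seal trip feeds directly into the exhaust valve leak.

the drive seal trip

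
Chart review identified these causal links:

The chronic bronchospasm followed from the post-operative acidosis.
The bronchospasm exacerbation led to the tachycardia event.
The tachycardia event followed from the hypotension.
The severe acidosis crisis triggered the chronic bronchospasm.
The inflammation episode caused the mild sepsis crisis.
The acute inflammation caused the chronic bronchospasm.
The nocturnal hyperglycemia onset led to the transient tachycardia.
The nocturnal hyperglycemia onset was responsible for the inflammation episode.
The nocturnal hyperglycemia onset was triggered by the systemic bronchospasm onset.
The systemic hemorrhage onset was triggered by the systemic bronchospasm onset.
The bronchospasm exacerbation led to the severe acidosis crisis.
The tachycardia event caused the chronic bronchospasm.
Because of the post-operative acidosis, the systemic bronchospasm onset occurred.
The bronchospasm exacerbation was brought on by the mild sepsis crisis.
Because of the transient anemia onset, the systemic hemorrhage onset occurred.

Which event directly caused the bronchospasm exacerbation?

the mild sepsis crisis

Upstream contributors include the post-operative acidosis, the systemic bronchospasm onset, the nocturnal hyperglycemia onset, the inflammation episode, but only the mild sepsis crisis feeds directly into the bronchospasm exacerbation.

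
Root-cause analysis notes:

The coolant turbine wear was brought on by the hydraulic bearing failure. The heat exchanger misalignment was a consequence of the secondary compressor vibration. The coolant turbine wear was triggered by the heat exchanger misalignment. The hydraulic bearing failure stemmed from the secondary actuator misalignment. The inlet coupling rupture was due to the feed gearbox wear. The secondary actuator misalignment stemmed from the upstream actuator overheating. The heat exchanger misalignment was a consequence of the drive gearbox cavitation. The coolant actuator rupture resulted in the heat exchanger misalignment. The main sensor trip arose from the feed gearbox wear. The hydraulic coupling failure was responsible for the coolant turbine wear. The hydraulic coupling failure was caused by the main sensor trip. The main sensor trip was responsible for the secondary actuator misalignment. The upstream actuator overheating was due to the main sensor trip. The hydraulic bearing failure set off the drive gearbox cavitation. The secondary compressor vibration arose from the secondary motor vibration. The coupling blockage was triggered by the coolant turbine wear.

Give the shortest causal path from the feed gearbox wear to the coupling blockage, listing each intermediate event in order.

the feed gearbox wear → the main sensor trip
the main sensor trip → the hydraulic coupling failure
the hydraulic coupling failure → the coolant turbine wear
the coolant turbine wear → the coupling blockage
Length: 4 steps.

the feed gearbox wear → the main sensor trip → the hydraulic coupling failure → the coolant turbine wear → the coupling blockage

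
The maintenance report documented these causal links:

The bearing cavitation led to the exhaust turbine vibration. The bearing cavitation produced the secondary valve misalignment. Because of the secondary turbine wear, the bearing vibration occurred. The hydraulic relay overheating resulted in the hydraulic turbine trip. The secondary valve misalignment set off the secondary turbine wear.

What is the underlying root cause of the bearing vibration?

the bearing cavitation

Tracing upstream from the bearing vibration: the bearing vibration ← the secondary turbine wear ← the secondary valve misalignment ← the bearing cavitation.
The bearing cavitation has no stated cause, so it is the root.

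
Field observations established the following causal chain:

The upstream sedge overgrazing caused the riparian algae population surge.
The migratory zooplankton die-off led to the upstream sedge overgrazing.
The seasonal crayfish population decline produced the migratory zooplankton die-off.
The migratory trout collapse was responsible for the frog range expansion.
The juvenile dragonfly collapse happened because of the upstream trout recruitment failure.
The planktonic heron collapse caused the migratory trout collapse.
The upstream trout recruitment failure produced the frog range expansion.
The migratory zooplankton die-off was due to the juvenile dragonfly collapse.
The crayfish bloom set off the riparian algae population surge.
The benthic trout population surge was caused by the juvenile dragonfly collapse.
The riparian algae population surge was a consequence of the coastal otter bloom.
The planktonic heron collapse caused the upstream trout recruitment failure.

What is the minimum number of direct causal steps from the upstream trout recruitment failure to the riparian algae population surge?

4

Shortest chain: the upstream trout recruitment failure → the juvenile dragonfly collapse → the migratory zooplankton die-off → the upstream sedge overgrazing → the riparian algae population surge.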